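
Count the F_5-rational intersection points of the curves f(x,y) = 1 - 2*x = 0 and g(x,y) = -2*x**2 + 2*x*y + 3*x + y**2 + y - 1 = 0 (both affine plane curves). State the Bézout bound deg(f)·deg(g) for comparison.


Common zeros: {(3, 0), (3, 3)}; count = 2; Bézout bound = 2.

deg(f) = 1, deg(g) = 2, so Bézout bound = 2.
Scan x ∈ F_5. For each x, list the y ∈ F_5 with f(x, y) ≡ 0 and those with g(x, y) ≡ 0 (mod 5); the common zeros in that column are the intersection.
  x = 0: f ≡ 0 at y ∈ ∅; g ≡ 0 at y ∈ {2}; common: ∅.
  x = 1: f ≡ 0 at y ∈ ∅; g ≡ 0 at y ∈ {0, 2}; common: ∅.
  x = 2: f ≡ 0 at y ∈ ∅; g ≡ 0 at y ∈ ∅; common: ∅.
  x = 3: f ≡ 0 at y ∈ {0, 1, 2, 3, 4}; g ≡ 0 at y ∈ {0, 3}; common: {0, 3}.
  x = 4: f ≡ 0 at y ∈ ∅; g ≡ 0 at y ∈ {3}; common: ∅.
Collecting: common zeros = {(3, 0), (3, 3)}, so the count is 2.
Comparison with the Bézout bound: 2 ≤ 2 = deg(f)·deg(g), as expected for curves with no common component (the bound is attained).


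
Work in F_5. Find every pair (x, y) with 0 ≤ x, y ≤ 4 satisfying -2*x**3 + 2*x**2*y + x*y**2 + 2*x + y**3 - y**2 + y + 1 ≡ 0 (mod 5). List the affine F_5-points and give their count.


Affine F_5-points: {(1, 1), (1, 2), (2, 1), (2, 4), (3, 1), (3, 3), (3, 4), (4, 4)}; count = 8.

For each of the 25 pairs (x, y) ∈ F_5², evaluate f(x, y) mod 5. Record the zeros.
  x = 0: [0↦1, 1↦2, 2↦2, 3↦2, 4↦3]  zeros at y ∈ ∅
  x = 1: [0↦1, 1↦0, 2↦0, 3↦2, 4↦2]  zeros at y ∈ {1, 2}
  x = 2: [0↦4, 1↦0, 2↦4, 3↦2, 4↦0]  zeros at y ∈ {1, 4}
  x = 3: [0↦3, 1↦0, 2↦2, 3↦0, 4↦0]  zeros at y ∈ {1, 3, 4}
  x = 4: [0↦1, 1↦3, 2↦2, 3↦4, 4↦0]  zeros at y ∈ {4}
Collecting zeros: affine points = {(1, 1), (1, 2), (2, 1), (2, 4), (3, 1), (3, 3), (3, 4), (4, 4)}.
Total count |C(F_5)_aff| = 8.


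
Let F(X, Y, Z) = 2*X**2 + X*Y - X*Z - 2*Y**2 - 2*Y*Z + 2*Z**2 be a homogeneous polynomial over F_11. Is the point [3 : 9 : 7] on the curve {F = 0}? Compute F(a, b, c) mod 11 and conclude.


F(3,9,7) ≡ 10 (mod 11); P is NOT on the curve.

Evaluate F(3, 9, 7) term-by-term (mod 11).
  2*X**2 ↦ 2·9·1·1 = 18
  X*Y ↦ 1·3·9·1 = 27
  -X*Z ↦ -1·3·1·7 = -21
  -2*Y**2 ↦ -2·1·81·1 = -162
  -2*Y*Z ↦ -2·1·9·7 = -126
  2*Z**2 ↦ 2·1·1·49 = 98
Sum: F(3, 9, 7) = (18) + (27) + (-21) + (-162) + (-126) + (98) = -166.
Reducing mod 11: -166 ≡ 10 (mod 11).
Since F(a, b, c) ≡ 10 ≠ 0 (mod 11), P does NOT lie on the curve.


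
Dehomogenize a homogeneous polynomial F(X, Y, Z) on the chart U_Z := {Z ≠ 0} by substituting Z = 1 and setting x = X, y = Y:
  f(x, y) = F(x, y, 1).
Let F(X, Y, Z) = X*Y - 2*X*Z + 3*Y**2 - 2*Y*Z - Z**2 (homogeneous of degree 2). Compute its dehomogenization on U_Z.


f(x, y) = x*y - 2*x + 3*y**2 - 2*y - 1

On U_Z we set Z = 1. Each monomial c·X^i·Y^j·Z^k in F becomes c·x^i·y^j·1^k = c·x^i·y^j.
Substituting Z = 1: F(X, Y, 1) = x*y - 2*x + 3*y**2 - 2*y - 1.
Note: deg(f) ≤ deg(F) = 2; strict inequality happens when F is divisible by Z (lost terms).


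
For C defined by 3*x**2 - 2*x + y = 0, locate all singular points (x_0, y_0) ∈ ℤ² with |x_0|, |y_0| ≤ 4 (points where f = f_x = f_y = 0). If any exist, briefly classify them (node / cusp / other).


No singular points in the scanned grid; C is smooth there.

Compute partial derivatives:
  f_x = 6*x - 2.
  f_y = 1.
f_y = 1 is a nonzero constant, so f_y never vanishes: no point (x, y) can satisfy f = f_x = f_y = 0. In particular no (x, y) ∈ {−4, ..., 4}² is singular; the curve is smooth.


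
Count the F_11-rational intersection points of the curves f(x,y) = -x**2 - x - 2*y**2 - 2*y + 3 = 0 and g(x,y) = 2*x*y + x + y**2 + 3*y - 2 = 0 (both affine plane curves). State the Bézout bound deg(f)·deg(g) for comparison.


Common zeros: ∅; count = 0; Bézout bound = 4.

deg(f) = 2, deg(g) = 2, so Bézout bound = 4.
Scan x ∈ F_11. For each x, list the y ∈ F_11 with f(x, y) ≡ 0 and those with g(x, y) ≡ 0 (mod 11); the common zeros in that column are the intersection.
  x = 0: f ≡ 0 at y ∈ ∅; g ≡ 0 at y ∈ ∅; common: ∅.
  x = 1: f ≡ 0 at y ∈ {2, 8}; g ≡ 0 at y ∈ ∅; common: ∅.
  x = 2: f ≡ 0 at y ∈ ∅; g ≡ 0 at y ∈ {0, 4}; common: ∅.
  x = 3: f ≡ 0 at y ∈ {3, 7}; g ≡ 0 at y ∈ {1}; common: ∅.
  x = 4: f ≡ 0 at y ∈ {5}; g ≡ 0 at y ∈ {3, 8}; common: ∅.
  x = 5: f ≡ 0 at y ∈ ∅; g ≡ 0 at y ∈ {2, 7}; common: ∅.
  x = 6: f ≡ 0 at y ∈ {5}; g ≡ 0 at y ∈ {9}; common: ∅.
  x = 7: f ≡ 0 at y ∈ {3, 7}; g ≡ 0 at y ∈ {6, 10}; common: ∅.
  x = 8: f ≡ 0 at y ∈ ∅; g ≡ 0 at y ∈ ∅; common: ∅.
  x = 9: f ≡ 0 at y ∈ {2, 8}; g ≡ 0 at y ∈ ∅; common: ∅.
  x = 10: f ≡ 0 at y ∈ ∅; g ≡ 0 at y ∈ ∅; common: ∅.
Collecting: common zeros = ∅, so the count is 0.
Comparison with the Bézout bound: 0 ≤ 4 = deg(f)·deg(g), as expected for curves with no common component (the affine F_11-count falls short of the bound because intersections may lie at infinity, over extension fields, or carry multiplicity).


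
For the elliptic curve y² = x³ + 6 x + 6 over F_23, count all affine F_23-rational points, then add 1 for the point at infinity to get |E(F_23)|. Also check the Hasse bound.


Affine points = {(0, 11), (0, 12), (1, 6), (1, 17), (2, 7), (2, 16), (4, 5), (4, 18), (5, 0), (7, 0), (10, 10), (10, 13), (11, 0), (12, 9), (12, 14), (13, 2), (13, 21), (16, 9), (16, 14), (18, 9), (18, 14), (21, 3), (21, 20)}; affine count = 23; |E(F_23)| = 24.

Discriminant check: Δ ∝ 4a³ + 27b² = 4·6³ + 27·6² = 4·216 + 27·36 ≡ 19 (mod 23). Nonzero ⇒ E is nonsingular.
For each x ∈ F_23, compute rhs = x³ + 6·x + 6 mod 23, then count y ∈ F_23 with y² ≡ rhs.
  x = 0: rhs = 6, matching y values: 11, 12 (2 points).
  x = 1: rhs = 13, matching y values: 6, 17 (2 points).
  x = 2: rhs = 3, matching y values: 7, 16 (2 points).
  x = 3: rhs = 5, matching y values: none (0 points).
  x = 4: rhs = 2, matching y values: 5, 18 (2 points).
  x = 5: rhs = 0, matching y values: 0 (1 points).
  x = 6: rhs = 5, matching y values: none (0 points).
  x = 7: rhs = 0, matching y values: 0 (1 points).
  x = 8: rhs = 14, matching y values: none (0 points).
  x = 9: rhs = 7, matching y values: none (0 points).
  x = 10: rhs = 8, matching y values: 10, 13 (2 points).
  x = 11: rhs = 0, matching y values: 0 (1 points).
  x = 12: rhs = 12, matching y values: 9, 14 (2 points).
  x = 13: rhs = 4, matching y values: 2, 21 (2 points).
  x = 14: rhs = 5, matching y values: none (0 points).
  x = 15: rhs = 21, matching y values: none (0 points).
  x = 16: rhs = 12, matching y values: 9, 14 (2 points).
  x = 17: rhs = 7, matching y values: none (0 points).
  x = 18: rhs = 12, matching y values: 9, 14 (2 points).
  x = 19: rhs = 10, matching y values: none (0 points).
  x = 20: rhs = 7, matching y values: none (0 points).
  x = 21: rhs = 9, matching y values: 3, 20 (2 points).
  x = 22: rhs = 22, matching y values: none (0 points).
Total affine count: 23.
Full point count |E(F_23)| = 23 + 1 = 24.
Hasse bound: |24 − (23+1)| = |0| = 0 ≤ 2√23 ≈ 9.5917 ✓.


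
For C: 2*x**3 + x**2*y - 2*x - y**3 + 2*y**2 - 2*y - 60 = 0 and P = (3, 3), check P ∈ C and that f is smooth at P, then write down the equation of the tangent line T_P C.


Tangent line at P: 70*x - 8*y - 186 = 0.

Step 1: f(3, 3) = 0, so P lies on C.
Step 2: partial derivatives
  f_x(x, y) = 6*x**2 + 2*x*y - 2, f_y(x, y) = x**2 - 3*y**2 + 4*y - 2.
  f_x(P) = 70, f_y(P) = -8 (gradient nonzero, so P is smooth).
Step 3: tangent line at P: 70·(x − 3) + -8·(y − 3) = 0.
Expanding: 70*x - 8*y - 186 = 0.


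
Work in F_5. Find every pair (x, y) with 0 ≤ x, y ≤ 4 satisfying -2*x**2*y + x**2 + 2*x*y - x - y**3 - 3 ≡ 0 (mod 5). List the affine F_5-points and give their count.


Affine F_5-points: {(0, 3), (1, 3), (2, 3), (3, 1), (3, 3), (4, 3)}; count = 6.

For each of the 25 pairs (x, y) ∈ F_5², evaluate f(x, y) mod 5. Record the zeros.
  x = 0: [0↦2, 1↦1, 2↦4, 3↦0, 4↦3]  zeros at y ∈ {3}
  x = 1: [0↦2, 1↦1, 2↦4, 3↦0, 4↦3]  zeros at y ∈ {3}
  x = 2: [0↦4, 1↦4, 2↦3, 3↦0, 4↦4]  zeros at y ∈ {3}
  x = 3: [0↦3, 1↦0, 2↦1, 3↦0, 4↦1]  zeros at y ∈ {1, 3}
  x = 4: [0↦4, 1↦4, 2↦3, 3↦0, 4↦4]  zeros at y ∈ {3}
Collecting zeros: affine points = {(0, 3), (1, 3), (2, 3), (3, 1), (3, 3), (4, 3)}.
Total count |C(F_5)_aff| = 6.


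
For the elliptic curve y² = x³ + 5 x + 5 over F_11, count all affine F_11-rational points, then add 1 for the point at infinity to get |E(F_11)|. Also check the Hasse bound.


Affine points = {(0, 4), (0, 7), (1, 0), (2, 1), (2, 10), (3, 5), (3, 6), (4, 1), (4, 10), (5, 1), (5, 10), (6, 3), (6, 8), (7, 3), (7, 8), (9, 3), (9, 8)}; affine count = 17; |E(F_11)| = 18.

Discriminant check: Δ ∝ 4a³ + 27b² = 4·5³ + 27·5² = 4·125 + 27·25 ≡ 9 (mod 11). Nonzero ⇒ E is nonsingular.
For each x ∈ F_11, compute rhs = x³ + 5·x + 5 mod 11, then count y ∈ F_11 with y² ≡ rhs.
  x = 0: rhs = 5, matching y values: 4, 7 (2 points).
  x = 1: rhs = 0, matching y values: 0 (1 points).
  x = 2: rhs = 1, matching y values: 1, 10 (2 points).
  x = 3: rhs = 3, matching y values: 5, 6 (2 points).
  x = 4: rhs = 1, matching y values: 1, 10 (2 points).
  x = 5: rhs = 1, matching y values: 1, 10 (2 points).
  x = 6: rhs = 9, matching y values: 3, 8 (2 points).
  x = 7: rhs = 9, matching y values: 3, 8 (2 points).
  x = 8: rhs = 7, matching y values: none (0 points).
  x = 9: rhs = 9, matching y values: 3, 8 (2 points).
  x = 10: rhs = 10, matching y values: none (0 points).
Total affine count: 17.
Full point count |E(F_11)| = 17 + 1 = 18.
Hasse bound: |18 − (11+1)| = |6| = 6 ≤ 2√11 ≈ 6.6332 ✓.


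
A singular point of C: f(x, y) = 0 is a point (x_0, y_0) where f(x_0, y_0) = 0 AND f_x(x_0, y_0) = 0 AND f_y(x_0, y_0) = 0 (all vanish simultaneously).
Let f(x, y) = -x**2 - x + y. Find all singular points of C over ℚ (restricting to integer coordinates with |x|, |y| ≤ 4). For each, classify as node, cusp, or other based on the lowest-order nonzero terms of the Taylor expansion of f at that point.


No singular points in the scanned grid; C is smooth there.

Compute partial derivatives:
  f_x = -2*x - 1.
  f_y = 1.
f_y = 1 is a nonzero constant, so f_y never vanishes: no point (x, y) can satisfy f = f_x = f_y = 0. In particular no (x, y) ∈ {−4, ..., 4}² is singular; the curve is smooth.


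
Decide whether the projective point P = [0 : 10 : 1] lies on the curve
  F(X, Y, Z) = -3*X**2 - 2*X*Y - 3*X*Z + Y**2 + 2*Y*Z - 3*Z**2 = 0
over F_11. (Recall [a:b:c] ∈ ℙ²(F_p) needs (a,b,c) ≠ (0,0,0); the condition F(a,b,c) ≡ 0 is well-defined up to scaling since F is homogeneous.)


F(0,10,1) ≡ 7 (mod 11); P is NOT on the curve.

Evaluate F(0, 10, 1) term-by-term (mod 11).
  -3*X**2 ↦ -3·0·1·1 = 0
  -2*X*Y ↦ -2·0·10·1 = 0
  -3*X*Z ↦ -3·0·1·1 = 0
  Y**2 ↦ 1·1·100·1 = 100
  2*Y*Z ↦ 2·1·10·1 = 20
  -3*Z**2 ↦ -3·1·1·1 = -3
Sum: F(0, 10, 1) = (0) + (0) + (0) + (100) + (20) + (-3) = 117.
Reducing mod 11: 117 ≡ 7 (mod 11).
Since F(a, b, c) ≡ 7 ≠ 0 (mod 11), P does NOT lie on the curve.


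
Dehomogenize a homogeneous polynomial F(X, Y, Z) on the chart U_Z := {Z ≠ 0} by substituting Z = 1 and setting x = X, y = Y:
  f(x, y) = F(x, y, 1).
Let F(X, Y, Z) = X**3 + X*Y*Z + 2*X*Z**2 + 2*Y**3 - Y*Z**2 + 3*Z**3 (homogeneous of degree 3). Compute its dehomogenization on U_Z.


f(x, y) = x**3 + x*y + 2*x + 2*y**3 - y + 3

On U_Z we set Z = 1. Each monomial c·X^i·Y^j·Z^k in F becomes c·x^i·y^j·1^k = c·x^i·y^j.
Substituting Z = 1: F(X, Y, 1) = x**3 + x*y + 2*x + 2*y**3 - y + 3.
Note: deg(f) ≤ deg(F) = 3; strict inequality happens when F is divisible by Z (lost terms).


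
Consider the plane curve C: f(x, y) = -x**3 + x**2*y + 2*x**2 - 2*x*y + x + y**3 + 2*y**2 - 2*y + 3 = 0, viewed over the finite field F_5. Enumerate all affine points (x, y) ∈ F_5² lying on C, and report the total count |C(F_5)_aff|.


Affine F_5-points: {(0, 2), (1, 0), (1, 1), (1, 2), (2, 0), (3, 2), (3, 3), (4, 0), (4, 4)}; count = 9.

For each of the 25 pairs (x, y) ∈ F_5², evaluate f(x, y) mod 5. Record the zeros.
  x = 0: [0↦3, 1↦4, 2↦0, 3↦2, 4↦1]  zeros at y ∈ {2}
  x = 1: [0↦0, 1↦0, 2↦0, 3↦1, 4↦4]  zeros at y ∈ {0, 1, 2}
  x = 2: [0↦0, 1↦1, 2↦2, 3↦4, 4↦3]  zeros at y ∈ {0}
  x = 3: [0↦2, 1↦1, 2↦0, 3↦0, 4↦2]  zeros at y ∈ {2, 3}
  x = 4: [0↦0, 1↦4, 2↦3, 3↦3, 4↦0]  zeros at y ∈ {0, 4}
Collecting zeros: affine points = {(0, 2), (1, 0), (1, 1), (1, 2), (2, 0), (3, 2), (3, 3), (4, 0), (4, 4)}.
Total count |C(F_5)_aff| = 9.


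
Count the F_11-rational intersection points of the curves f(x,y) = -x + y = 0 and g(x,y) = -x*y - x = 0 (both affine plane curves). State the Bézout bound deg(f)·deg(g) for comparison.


Common zeros: {(0, 0), (10, 10)}; count = 2; Bézout bound = 2.

deg(f) = 1, deg(g) = 2, so Bézout bound = 2.
Scan x ∈ F_11. For each x, list the y ∈ F_11 with f(x, y) ≡ 0 and those with g(x, y) ≡ 0 (mod 11); the common zeros in that column are the intersection.
  x = 0: f ≡ 0 at y ∈ {0}; g ≡ 0 at y ∈ {0, 1, 2, 3, 4, 5, 6, 7, 8, 9, 10}; common: {0}.
  x = 1: f ≡ 0 at y ∈ {1}; g ≡ 0 at y ∈ {10}; common: ∅.
  x = 2: f ≡ 0 at y ∈ {2}; g ≡ 0 at y ∈ {10}; common: ∅.
  x = 3: f ≡ 0 at y ∈ {3}; g ≡ 0 at y ∈ {10}; common: ∅.
  x = 4: f ≡ 0 at y ∈ {4}; g ≡ 0 at y ∈ {10}; common: ∅.
  x = 5: f ≡ 0 at y ∈ {5}; g ≡ 0 at y ∈ {10}; common: ∅.
  x = 6: f ≡ 0 at y ∈ {6}; g ≡ 0 at y ∈ {10}; common: ∅.
  x = 7: f ≡ 0 at y ∈ {7}; g ≡ 0 at y ∈ {10}; common: ∅.
  x = 8: f ≡ 0 at y ∈ {8}; g ≡ 0 at y ∈ {10}; common: ∅.
  x = 9: f ≡ 0 at y ∈ {9}; g ≡ 0 at y ∈ {10}; common: ∅.
  x = 10: f ≡ 0 at y ∈ {10}; g ≡ 0 at y ∈ {10}; common: {10}.
Collecting: common zeros = {(0, 0), (10, 10)}, so the count is 2.
Comparison with the Bézout bound: 2 ≤ 2 = deg(f)·deg(g), as expected for curves with no common component (the bound is attained).


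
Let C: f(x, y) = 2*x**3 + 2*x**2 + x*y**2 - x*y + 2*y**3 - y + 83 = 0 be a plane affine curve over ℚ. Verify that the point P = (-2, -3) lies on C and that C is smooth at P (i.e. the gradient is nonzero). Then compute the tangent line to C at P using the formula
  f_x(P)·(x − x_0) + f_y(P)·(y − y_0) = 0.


Tangent line at P: 28*x + 67*y + 257 = 0.

Step 1: f(-2, -3) = 0, so P lies on C.
Step 2: partial derivatives
  f_x(x, y) = 6*x**2 + 4*x + y**2 - y, f_y(x, y) = 2*x*y - x + 6*y**2 - 1.
  f_x(P) = 28, f_y(P) = 67 (gradient nonzero, so P is smooth).
Step 3: tangent line at P: 28·(x − -2) + 67·(y − -3) = 0.
Expanding: 28*x + 67*y + 257 = 0.


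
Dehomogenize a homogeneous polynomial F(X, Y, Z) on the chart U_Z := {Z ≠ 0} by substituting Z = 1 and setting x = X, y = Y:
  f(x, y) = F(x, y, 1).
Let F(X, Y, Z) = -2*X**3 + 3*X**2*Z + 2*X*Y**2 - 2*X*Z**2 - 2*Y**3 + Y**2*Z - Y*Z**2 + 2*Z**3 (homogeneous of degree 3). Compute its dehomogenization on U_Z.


f(x, y) = -2*x**3 + 3*x**2 + 2*x*y**2 - 2*x - 2*y**3 + y**2 - y + 2

On U_Z we set Z = 1. Each monomial c·X^i·Y^j·Z^k in F becomes c·x^i·y^j·1^k = c·x^i·y^j.
Substituting Z = 1: F(X, Y, 1) = -2*x**3 + 3*x**2 + 2*x*y**2 - 2*x - 2*y**3 + y**2 - y + 2.
Note: deg(f) ≤ deg(F) = 3; strict inequality happens when F is divisible by Z (lost terms).


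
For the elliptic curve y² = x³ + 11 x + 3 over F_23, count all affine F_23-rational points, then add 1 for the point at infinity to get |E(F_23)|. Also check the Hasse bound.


Affine points = {(0, 7), (0, 16), (6, 3), (6, 20), (7, 3), (7, 20), (9, 7), (9, 16), (10, 3), (10, 20), (11, 11), (11, 12), (12, 0), (14, 7), (14, 16), (15, 1), (15, 22), (20, 9), (20, 14)}; affine count = 19; |E(F_23)| = 20.

Discriminant check: Δ ∝ 4a³ + 27b² = 4·11³ + 27·3² = 4·1331 + 27·9 ≡ 1 (mod 23). Nonzero ⇒ E is nonsingular.
For each x ∈ F_23, compute rhs = x³ + 11·x + 3 mod 23, then count y ∈ F_23 with y² ≡ rhs.
  x = 0: rhs = 3, matching y values: 7, 16 (2 points).
  x = 1: rhs = 15, matching y values: none (0 points).
  x = 2: rhs = 10, matching y values: none (0 points).
  x = 3: rhs = 17, matching y values: none (0 points).
  x = 4: rhs = 19, matching y values: none (0 points).
  x = 5: rhs = 22, matching y values: none (0 points).
  x = 6: rhs = 9, matching y values: 3, 20 (2 points).
  x = 7: rhs = 9, matching y values: 3, 20 (2 points).
  x = 8: rhs = 5, matching y values: none (0 points).
  x = 9: rhs = 3, matching y values: 7, 16 (2 points).
  x = 10: rhs = 9, matching y values: 3, 20 (2 points).
  x = 11: rhs = 6, matching y values: 11, 12 (2 points).
  x = 12: rhs = 0, matching y values: 0 (1 points).
  x = 13: rhs = 20, matching y values: none (0 points).
  x = 14: rhs = 3, matching y values: 7, 16 (2 points).
  x = 15: rhs = 1, matching y values: 1, 22 (2 points).
  x = 16: rhs = 20, matching y values: none (0 points).
  x = 17: rhs = 20, matching y values: none (0 points).
  x = 18: rhs = 7, matching y values: none (0 points).
  x = 19: rhs = 10, matching y values: none (0 points).
  x = 20: rhs = 12, matching y values: 9, 14 (2 points).
  x = 21: rhs = 19, matching y values: none (0 points).
  x = 22: rhs = 14, matching y values: none (0 points).
Total affine count: 19.
Full point count |E(F_23)| = 19 + 1 = 20.
Hasse bound: |20 − (23+1)| = |-4| = 4 ≤ 2√23 ≈ 9.5917 ✓.


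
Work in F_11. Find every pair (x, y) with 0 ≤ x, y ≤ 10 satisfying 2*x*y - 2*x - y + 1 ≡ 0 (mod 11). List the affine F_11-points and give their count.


Affine F_11-points: {(0, 1), (1, 1), (2, 1), (3, 1), (4, 1), (5, 1), (6, 0), (6, 1), (6, 2), (6, 3), (6, 4), (6, 5), (6, 6), (6, 7), (6, 8), (6, 9), (6, 10), (7, 1), (8, 1), (9, 1), (10, 1)}; count = 21.

For each of the 121 pairs (x, y) ∈ F_11², evaluate f(x, y) mod 11. Record the zeros.
  x = 0: [0↦1, 1↦0, 2↦10, 3↦9, 4↦8, 5↦7, 6↦6, 7↦5, 8↦4, 9↦3, 10↦2]  zeros at y ∈ {1}
  x = 1: [0↦10, 1↦0, 2↦1, 3↦2, 4↦3, 5↦4, 6↦5, 7↦6, 8↦7, 9↦8, 10↦9]  zeros at y ∈ {1}
  x = 2: [0↦8, 1↦0, 2↦3, 3↦6, 4↦9, 5↦1, 6↦4, 7↦7, 8↦10, 9↦2, 10↦5]  zeros at y ∈ {1}
  x = 3: [0↦6, 1↦0, 2↦5, 3↦10, 4↦4, 5↦9, 6↦3, 7↦8, 8↦2, 9↦7, 10↦1]  zeros at y ∈ {1}
  x = 4: [0↦4, 1↦0, 2↦7, 3↦3, 4↦10, 5↦6, 6↦2, 7↦9, 8↦5, 9↦1, 10↦8]  zeros at y ∈ {1}
  x = 5: [0↦2, 1↦0, 2↦9, 3↦7, 4↦5, 5↦3, 6↦1, 7↦10, 8↦8, 9↦6, 10↦4]  zeros at y ∈ {1}
  x = 6: [0↦0, 1↦0, 2↦0, 3↦0, 4↦0, 5↦0, 6↦0, 7↦0, 8↦0, 9↦0, 10↦0]  zeros at y ∈ {0, 1, 2, 3, 4, 5, 6, 7, 8, 9, 10}
  x = 7: [0↦9, 1↦0, 2↦2, 3↦4, 4↦6, 5↦8, 6↦10, 7↦1, 8↦3, 9↦5, 10↦7]  zeros at y ∈ {1}
  x = 8: [0↦7, 1↦0, 2↦4, 3↦8, 4↦1, 5↦5, 6↦9, 7↦2, 8↦6, 9↦10, 10↦3]  zeros at y ∈ {1}
  x = 9: [0↦5, 1↦0, 2↦6, 3↦1, 4↦7, 5↦2, 6↦8, 7↦3, 8↦9, 9↦4, 10↦10]  zeros at y ∈ {1}
  x = 10: [0↦3, 1↦0, 2↦8, 3↦5, 4↦2, 5↦10, 6↦7, 7↦4, 8↦1, 9↦9, 10↦6]  zeros at y ∈ {1}
Collecting zeros: affine points = {(0, 1), (1, 1), (2, 1), (3, 1), (4, 1), (5, 1), (6, 0), (6, 1), (6, 2), (6, 3), (6, 4), (6, 5), (6, 6), (6, 7), (6, 8), (6, 9), (6, 10), (7, 1), (8, 1), (9, 1), (10, 1)}.
Total count |C(F_11)_aff| = 21.


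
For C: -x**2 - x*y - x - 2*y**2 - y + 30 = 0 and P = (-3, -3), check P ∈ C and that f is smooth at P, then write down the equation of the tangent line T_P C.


Tangent line at P: 8*x + 14*y + 66 = 0.

Step 1: f(-3, -3) = 0, so P lies on C.
Step 2: partial derivatives
  f_x(x, y) = -2*x - y - 1, f_y(x, y) = -x - 4*y - 1.
  f_x(P) = 8, f_y(P) = 14 (gradient nonzero, so P is smooth).
Step 3: tangent line at P: 8·(x − -3) + 14·(y − -3) = 0.
Expanding: 8*x + 14*y + 66 = 0.


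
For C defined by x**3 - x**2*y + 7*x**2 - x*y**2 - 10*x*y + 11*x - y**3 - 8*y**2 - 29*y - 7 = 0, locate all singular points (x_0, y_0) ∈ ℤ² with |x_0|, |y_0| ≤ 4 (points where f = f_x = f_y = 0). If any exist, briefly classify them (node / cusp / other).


Singular points: {(-3, -2)}; classification: cusp.

Compute partial derivatives:
  f_x = 3*x**2 - 2*x*y + 14*x - y**2 - 10*y + 11.
  f_y = -x**2 - 2*x*y - 10*x - 3*y**2 - 16*y - 29.
Scan x_0 ∈ {−4, ..., 4}. For each x_0, f_y(x_0, y) is a polynomial in y; find its integer roots y ∈ {−4, ..., 4}, then test f_x and f at those candidates.
  x = -4: f_y(-4, y) = -3*y**2 - 8*y - 5; vanishes at y ∈ {-1}. (-4, -1): f_x = 4 ≠ 0.
  x = -3: f_y(-3, y) = -3*y**2 - 10*y - 8; vanishes at y ∈ {-2}. (-3, -2): f_x = 0, f = 0 — SINGULAR.
  x = -2: f_y(-2, y) = -3*y**2 - 12*y - 13; no integer root y with |y| ≤ 4.
  x = -1: f_y(-1, y) = -3*y**2 - 14*y - 20; no integer root y with |y| ≤ 4.
  x = 0: f_y(0, y) = -3*y**2 - 16*y - 29; no integer root y with |y| ≤ 4.
  x = 1: f_y(1, y) = -3*y**2 - 18*y - 40; no integer root y with |y| ≤ 4.
  x = 2: f_y(2, y) = -3*y**2 - 20*y - 53; no integer root y with |y| ≤ 4.
  x = 3: f_y(3, y) = -3*y**2 - 22*y - 68; no integer root y with |y| ≤ 4.
  x = 4: f_y(4, y) = -3*y**2 - 24*y - 85; no integer root y with |y| ≤ 4.
Only singular point on the grid: (-3, -2).
Classify: substitute x = -3 + u, y = -2 + v and expand: f = u**3 - u**2*v - u*v**2 - v**3 + v**2.
No constant or linear terms (consistent with a singular point). Quadratic part: v**2. Cubic part: u**3 - u**2*v - u*v**2 - v**3.
The quadratic part v**2 is a perfect square, so there is a single (double) tangent line v = 0, i.e. y = -2. Restricting the cubic part to that line (v = 0) leaves u**3 ≠ 0, so f is not divisible by v and the branch is v² ≈ -u**3 to lowest order — this is a cusp.
Classification: cusp.


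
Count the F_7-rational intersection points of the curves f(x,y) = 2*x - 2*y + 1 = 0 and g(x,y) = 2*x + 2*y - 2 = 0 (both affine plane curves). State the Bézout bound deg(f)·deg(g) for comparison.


Common zeros: {(2, 6)}; count = 1; Bézout bound = 1.

deg(f) = 1, deg(g) = 1, so Bézout bound = 1.
Scan x ∈ F_7. For each x, list the y ∈ F_7 with f(x, y) ≡ 0 and those with g(x, y) ≡ 0 (mod 7); the common zeros in that column are the intersection.
  x = 0: f ≡ 0 at y ∈ {4}; g ≡ 0 at y ∈ {1}; common: ∅.
  x = 1: f ≡ 0 at y ∈ {5}; g ≡ 0 at y ∈ {0}; common: ∅.
  x = 2: f ≡ 0 at y ∈ {6}; g ≡ 0 at y ∈ {6}; common: {6}.
  x = 3: f ≡ 0 at y ∈ {0}; g ≡ 0 at y ∈ {5}; common: ∅.
  x = 4: f ≡ 0 at y ∈ {1}; g ≡ 0 at y ∈ {4}; common: ∅.
  x = 5: f ≡ 0 at y ∈ {2}; g ≡ 0 at y ∈ {3}; common: ∅.
  x = 6: f ≡ 0 at y ∈ {3}; g ≡ 0 at y ∈ {2}; common: ∅.
Collecting: common zeros = {(2, 6)}, so the count is 1.
Comparison with the Bézout bound: 1 ≤ 1 = deg(f)·deg(g), as expected for curves with no common component (the bound is attained).


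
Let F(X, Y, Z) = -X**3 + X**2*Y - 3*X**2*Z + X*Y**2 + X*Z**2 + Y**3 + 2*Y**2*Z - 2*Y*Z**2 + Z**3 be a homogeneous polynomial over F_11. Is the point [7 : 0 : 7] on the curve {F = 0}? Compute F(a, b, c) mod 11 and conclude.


F(7,0,7) ≡ 7 (mod 11); P is NOT on the curve.

Evaluate F(7, 0, 7) term-by-term (mod 11).
  -X**3 ↦ -1·343·1·1 = -343
  X**2*Y ↦ 1·49·0·1 = 0
  -3*X**2*Z ↦ -3·49·1·7 = -1029
  X*Y**2 ↦ 1·7·0·1 = 0
  X*Z**2 ↦ 1·7·1·49 = 343
  Y**3 ↦ 1·1·0·1 = 0
  2*Y**2*Z ↦ 2·1·0·7 = 0
  -2*Y*Z**2 ↦ -2·1·0·49 = 0
  Z**3 ↦ 1·1·1·343 = 343
Sum: F(7, 0, 7) = (-343) + (0) + (-1029) + (0) + (343) + (0) + (0) + (0) + (343) = -686.
Reducing mod 11: -686 ≡ 7 (mod 11).
Since F(a, b, c) ≡ 7 ≠ 0 (mod 11), P does NOT lie on the curve.


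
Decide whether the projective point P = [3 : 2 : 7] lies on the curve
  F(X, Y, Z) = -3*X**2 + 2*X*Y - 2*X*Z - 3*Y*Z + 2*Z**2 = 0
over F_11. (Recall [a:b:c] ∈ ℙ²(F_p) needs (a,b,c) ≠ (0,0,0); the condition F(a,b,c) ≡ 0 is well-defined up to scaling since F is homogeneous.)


F(3,2,7) ≡ 10 (mod 11); P is NOT on the curve.

Evaluate F(3, 2, 7) term-by-term (mod 11).
  -3*X**2 ↦ -3·9·1·1 = -27
  2*X*Y ↦ 2·3·2·1 = 12
  -2*X*Z ↦ -2·3·1·7 = -42
  -3*Y*Z ↦ -3·1·2·7 = -42
  2*Z**2 ↦ 2·1·1·49 = 98
Sum: F(3, 2, 7) = (-27) + (12) + (-42) + (-42) + (98) = -1.
Reducing mod 11: -1 ≡ 10 (mod 11).
Since F(a, b, c) ≡ 10 ≠ 0 (mod 11), P does NOT lie on the curve.


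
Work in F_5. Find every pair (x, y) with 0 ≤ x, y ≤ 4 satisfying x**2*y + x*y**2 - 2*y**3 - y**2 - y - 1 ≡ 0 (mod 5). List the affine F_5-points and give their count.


Affine F_5-points: {(0, 1), (1, 3), (3, 4), (4, 1), (4, 2)}; count = 5.

For each of the 25 pairs (x, y) ∈ F_5², evaluate f(x, y) mod 5. Record the zeros.
  x = 0: [0↦4, 1↦0, 2↦2, 3↦3, 4↦1]  zeros at y ∈ {1}
  x = 1: [0↦4, 1↦2, 2↦3, 3↦0, 4↦1]  zeros at y ∈ {3}
  x = 2: [0↦4, 1↦1, 2↦3, 3↦3, 4↦4]  zeros at y ∈ ∅
  x = 3: [0↦4, 1↦2, 2↦2, 3↦2, 4↦0]  zeros at y ∈ {4}
  x = 4: [0↦4, 1↦0, 2↦0, 3↦2, 4↦4]  zeros at y ∈ {1, 2}
Collecting zeros: affine points = {(0, 1), (1, 3), (3, 4), (4, 1), (4, 2)}.
Total count |C(F_5)_aff| = 5.


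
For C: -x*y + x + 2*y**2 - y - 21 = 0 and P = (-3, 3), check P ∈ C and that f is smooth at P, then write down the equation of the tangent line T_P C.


Tangent line at P: -2*x + 14*y - 48 = 0.

Step 1: f(-3, 3) = 0, so P lies on C.
Step 2: partial derivatives
  f_x(x, y) = 1 - y, f_y(x, y) = -x + 4*y - 1.
  f_x(P) = -2, f_y(P) = 14 (gradient nonzero, so P is smooth).
Step 3: tangent line at P: -2·(x − -3) + 14·(y − 3) = 0.
Expanding: -2*x + 14*y - 48 = 0.


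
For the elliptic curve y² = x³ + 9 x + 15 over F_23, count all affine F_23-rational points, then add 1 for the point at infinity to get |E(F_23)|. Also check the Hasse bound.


Affine points = {(1, 5), (1, 18), (2, 8), (2, 15), (3, 0), (4, 0), (5, 1), (5, 22), (6, 3), (6, 20), (8, 1), (8, 22), (10, 1), (10, 22), (13, 11), (13, 12), (15, 11), (15, 12), (16, 0), (18, 11), (18, 12), (21, 9), (21, 14)}; affine count = 23; |E(F_23)| = 24.

Discriminant check: Δ ∝ 4a³ + 27b² = 4·9³ + 27·15² = 4·729 + 27·225 ≡ 21 (mod 23). Nonzero ⇒ E is nonsingular.
For each x ∈ F_23, compute rhs = x³ + 9·x + 15 mod 23, then count y ∈ F_23 with y² ≡ rhs.
  x = 0: rhs = 15, matching y values: none (0 points).
  x = 1: rhs = 2, matching y values: 5, 18 (2 points).
  x = 2: rhs = 18, matching y values: 8, 15 (2 points).
  x = 3: rhs = 0, matching y values: 0 (1 points).
  x = 4: rhs = 0, matching y values: 0 (1 points).
  x = 5: rhs = 1, matching y values: 1, 22 (2 points).
  x = 6: rhs = 9, matching y values: 3, 20 (2 points).
  x = 7: rhs = 7, matching y values: none (0 points).
  x = 8: rhs = 1, matching y values: 1, 22 (2 points).
  x = 9: rhs = 20, matching y values: none (0 points).
  x = 10: rhs = 1, matching y values: 1, 22 (2 points).
  x = 11: rhs = 19, matching y values: none (0 points).
  x = 12: rhs = 11, matching y values: none (0 points).
  x = 13: rhs = 6, matching y values: 11, 12 (2 points).
  x = 14: rhs = 10, matching y values: none (0 points).
  x = 15: rhs = 6, matching y values: 11, 12 (2 points).
  x = 16: rhs = 0, matching y values: 0 (1 points).
  x = 17: rhs = 21, matching y values: none (0 points).
  x = 18: rhs = 6, matching y values: 11, 12 (2 points).
  x = 19: rhs = 7, matching y values: none (0 points).
  x = 20: rhs = 7, matching y values: none (0 points).
  x = 21: rhs = 12, matching y values: 9, 14 (2 points).
  x = 22: rhs = 5, matching y values: none (0 points).
Total affine count: 23.
Full point count |E(F_23)| = 23 + 1 = 24.
Hasse bound: |24 − (23+1)| = |0| = 0 ≤ 2√23 ≈ 9.5917 ✓.


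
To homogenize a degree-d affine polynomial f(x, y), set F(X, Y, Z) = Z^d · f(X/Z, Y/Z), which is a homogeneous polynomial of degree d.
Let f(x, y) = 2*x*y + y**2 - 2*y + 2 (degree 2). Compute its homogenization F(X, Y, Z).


F(X, Y, Z) = 2*X*Y + Y**2 - 2*Y*Z + 2*Z**2

deg(f) = 2.
Substitute x = X/Z, y = Y/Z into f, then multiply by Z^2.
  monomial 2·x^1·y^1 ↦ 2·X^1·Y^1·Z^0.
  monomial 1·x^0·y^2 ↦ 1·X^0·Y^2·Z^0.
  monomial -2·x^0·y^1 ↦ -2·X^0·Y^1·Z^1.
  monomial 2·x^0·y^0 ↦ 2·X^0·Y^0·Z^2.
Collecting: F(X, Y, Z) = 2*X*Y + Y**2 - 2*Y*Z + 2*Z**2.


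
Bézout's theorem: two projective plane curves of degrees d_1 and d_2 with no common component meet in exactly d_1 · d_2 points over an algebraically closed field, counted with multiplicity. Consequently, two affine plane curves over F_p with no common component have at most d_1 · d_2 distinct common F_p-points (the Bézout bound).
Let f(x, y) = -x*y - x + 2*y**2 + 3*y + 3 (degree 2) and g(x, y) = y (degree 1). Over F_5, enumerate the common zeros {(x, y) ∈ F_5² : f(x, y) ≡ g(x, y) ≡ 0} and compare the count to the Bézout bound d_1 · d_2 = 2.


Common zeros: {(3, 0)}; count = 1; Bézout bound = 2.

deg(f) = 2, deg(g) = 1, so Bézout bound = 2.
Scan x ∈ F_5. For each x, list the y ∈ F_5 with f(x, y) ≡ 0 and those with g(x, y) ≡ 0 (mod 5); the common zeros in that column are the intersection.
  x = 0: f ≡ 0 at y ∈ {3}; g ≡ 0 at y ∈ {0}; common: ∅.
  x = 1: f ≡ 0 at y ∈ ∅; g ≡ 0 at y ∈ {0}; common: ∅.
  x = 2: f ≡ 0 at y ∈ ∅; g ≡ 0 at y ∈ {0}; common: ∅.
  x = 3: f ≡ 0 at y ∈ {0}; g ≡ 0 at y ∈ {0}; common: {0}.
  x = 4: f ≡ 0 at y ∈ {1, 2}; g ≡ 0 at y ∈ {0}; common: ∅.
Collecting: common zeros = {(3, 0)}, so the count is 1.
Comparison with the Bézout bound: 1 ≤ 2 = deg(f)·deg(g), as expected for curves with no common component (the affine F_5-count falls short of the bound because intersections may lie at infinity, over extension fields, or carry multiplicity).


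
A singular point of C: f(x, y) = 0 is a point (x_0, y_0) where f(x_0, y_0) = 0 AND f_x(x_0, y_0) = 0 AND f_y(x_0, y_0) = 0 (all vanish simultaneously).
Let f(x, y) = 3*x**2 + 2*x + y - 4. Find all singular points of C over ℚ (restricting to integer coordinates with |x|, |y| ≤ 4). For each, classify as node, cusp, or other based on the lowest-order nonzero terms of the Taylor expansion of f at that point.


No singular points in the scanned grid; C is smooth there.

Compute partial derivatives:
  f_x = 6*x + 2.
  f_y = 1.
f_y = 1 is a nonzero constant, so f_y never vanishes: no point (x, y) can satisfy f = f_x = f_y = 0. In particular no (x, y) ∈ {−4, ..., 4}² is singular; the curve is smooth.


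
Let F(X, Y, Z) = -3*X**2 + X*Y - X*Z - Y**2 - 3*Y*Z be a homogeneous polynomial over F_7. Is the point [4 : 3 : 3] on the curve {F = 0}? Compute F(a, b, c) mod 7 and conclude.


F(4,3,3) ≡ 0 (mod 7); P is on the curve.

Evaluate F(4, 3, 3) term-by-term (mod 7).
  -3*X**2 ↦ -3·16·1·1 = -48
  X*Y ↦ 1·4·3·1 = 12
  -X*Z ↦ -1·4·1·3 = -12
  -Y**2 ↦ -1·1·9·1 = -9
  -3*Y*Z ↦ -3·1·3·3 = -27
Sum: F(4, 3, 3) = (-48) + (12) + (-12) + (-9) + (-27) = -84.
Reducing mod 7: -84 ≡ 0 (mod 7).
Since F(a, b, c) ≡ 0 (mod 7), P lies on the curve.


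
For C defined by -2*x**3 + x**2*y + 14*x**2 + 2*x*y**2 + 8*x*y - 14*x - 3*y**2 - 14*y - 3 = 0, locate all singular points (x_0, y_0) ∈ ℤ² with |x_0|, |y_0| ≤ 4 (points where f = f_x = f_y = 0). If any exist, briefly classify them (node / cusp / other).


Singular points: {(2, -3)}; classification: node.

Compute partial derivatives:
  f_x = -6*x**2 + 2*x*y + 28*x + 2*y**2 + 8*y - 14.
  f_y = x**2 + 4*x*y + 8*x - 6*y - 14.
Scan x_0 ∈ {−4, ..., 4}. For each x_0, f_y(x_0, y) is a polynomial in y; find its integer roots y ∈ {−4, ..., 4}, then test f_x and f at those candidates.
  x = -4: f_y(-4, y) = -22*y - 30; no integer root y with |y| ≤ 4.
  x = -3: f_y(-3, y) = -18*y - 29; no integer root y with |y| ≤ 4.
  x = -2: f_y(-2, y) = -14*y - 26; no integer root y with |y| ≤ 4.
  x = -1: f_y(-1, y) = -10*y - 21; no integer root y with |y| ≤ 4.
  x = 0: f_y(0, y) = -6*y - 14; no integer root y with |y| ≤ 4.
  x = 1: f_y(1, y) = -2*y - 5; no integer root y with |y| ≤ 4.
  x = 2: f_y(2, y) = 2*y + 6; vanishes at y ∈ {-3}. (2, -3): f_x = 0, f = 0 — SINGULAR.
  x = 3: f_y(3, y) = 6*y + 19; no integer root y with |y| ≤ 4.
  x = 4: f_y(4, y) = 10*y + 34; no integer root y with |y| ≤ 4.
Only singular point on the grid: (2, -3).
Classify: substitute x = 2 + u, y = -3 + v and expand: f = -2*u**3 + u**2*v - u**2 + 2*u*v**2 + v**2.
No constant or linear terms (consistent with a singular point). Quadratic part: -u**2 + v**2. Cubic part: -2*u**3 + u**2*v + 2*u*v**2.
The quadratic part v**2 - u**2 = (v − u)(v + u) splits into two distinct linear factors, so there are two distinct tangent lines y − -3 = ±(x − 2) — this is a node (ordinary double point).
Classification: node.


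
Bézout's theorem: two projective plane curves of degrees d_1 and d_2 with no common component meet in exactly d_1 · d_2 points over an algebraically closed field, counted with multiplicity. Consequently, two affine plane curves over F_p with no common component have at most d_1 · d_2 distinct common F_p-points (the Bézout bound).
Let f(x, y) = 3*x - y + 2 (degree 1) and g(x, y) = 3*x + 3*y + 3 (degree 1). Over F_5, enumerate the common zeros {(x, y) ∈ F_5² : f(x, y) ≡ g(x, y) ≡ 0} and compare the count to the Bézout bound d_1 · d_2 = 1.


Common zeros: {(3, 1)}; count = 1; Bézout bound = 1.

deg(f) = 1, deg(g) = 1, so Bézout bound = 1.
Scan x ∈ F_5. For each x, list the y ∈ F_5 with f(x, y) ≡ 0 and those with g(x, y) ≡ 0 (mod 5); the common zeros in that column are the intersection.
  x = 0: f ≡ 0 at y ∈ {2}; g ≡ 0 at y ∈ {4}; common: ∅.
  x = 1: f ≡ 0 at y ∈ {0}; g ≡ 0 at y ∈ {3}; common: ∅.
  x = 2: f ≡ 0 at y ∈ {3}; g ≡ 0 at y ∈ {2}; common: ∅.
  x = 3: f ≡ 0 at y ∈ {1}; g ≡ 0 at y ∈ {1}; common: {1}.
  x = 4: f ≡ 0 at y ∈ {4}; g ≡ 0 at y ∈ {0}; common: ∅.
Collecting: common zeros = {(3, 1)}, so the count is 1.
Comparison with the Bézout bound: 1 ≤ 1 = deg(f)·deg(g), as expected for curves with no common component (the bound is attained).


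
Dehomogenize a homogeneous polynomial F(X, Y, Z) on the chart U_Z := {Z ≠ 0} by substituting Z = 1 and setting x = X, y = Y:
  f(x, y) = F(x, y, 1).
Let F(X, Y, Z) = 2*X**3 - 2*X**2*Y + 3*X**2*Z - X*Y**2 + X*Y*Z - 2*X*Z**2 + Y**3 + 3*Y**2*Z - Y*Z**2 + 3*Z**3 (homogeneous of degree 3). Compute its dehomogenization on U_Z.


f(x, y) = 2*x**3 - 2*x**2*y + 3*x**2 - x*y**2 + x*y - 2*x + y**3 + 3*y**2 - y + 3

On U_Z we set Z = 1. Each monomial c·X^i·Y^j·Z^k in F becomes c·x^i·y^j·1^k = c·x^i·y^j.
Substituting Z = 1: F(X, Y, 1) = 2*x**3 - 2*x**2*y + 3*x**2 - x*y**2 + x*y - 2*x + y**3 + 3*y**2 - y + 3.
Note: deg(f) ≤ deg(F) = 3; strict inequality happens when F is divisible by Z (lost terms).


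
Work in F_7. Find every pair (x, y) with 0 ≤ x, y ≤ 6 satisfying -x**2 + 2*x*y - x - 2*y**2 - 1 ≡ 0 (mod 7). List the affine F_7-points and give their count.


Affine F_7-points: {(1, 2), (1, 6), (2, 0), (2, 2), (3, 4), (3, 6), (4, 0), (4, 4)}; count = 8.

For each of the 49 pairs (x, y) ∈ F_7², evaluate f(x, y) mod 7. Record the zeros.
  x = 0: [0↦6, 1↦4, 2↦5, 3↦2, 4↦2, 5↦5, 6↦4]  zeros at y ∈ ∅
  x = 1: [0↦4, 1↦4, 2↦0, 3↦6, 4↦1, 5↦6, 6↦0]  zeros at y ∈ {2, 6}
  x = 2: [0↦0, 1↦2, 2↦0, 3↦1, 4↦5, 5↦5, 6↦1]  zeros at y ∈ {0, 2}
  x = 3: [0↦1, 1↦5, 2↦5, 3↦1, 4↦0, 5↦2, 6↦0]  zeros at y ∈ {4, 6}
  x = 4: [0↦0, 1↦6, 2↦1, 3↦6, 4↦0, 5↦4, 6↦4]  zeros at y ∈ {0, 4}
  x = 5: [0↦4, 1↦5, 2↦2, 3↦2, 4↦5, 5↦4, 6↦6]  zeros at y ∈ ∅
  x = 6: [0↦6, 1↦2, 2↦1, 3↦3, 4↦1, 5↦2, 6↦6]  zeros at y ∈ ∅
Collecting zeros: affine points = {(1, 2), (1, 6), (2, 0), (2, 2), (3, 4), (3, 6), (4, 0), (4, 4)}.
Total count |C(F_7)_aff| = 8.


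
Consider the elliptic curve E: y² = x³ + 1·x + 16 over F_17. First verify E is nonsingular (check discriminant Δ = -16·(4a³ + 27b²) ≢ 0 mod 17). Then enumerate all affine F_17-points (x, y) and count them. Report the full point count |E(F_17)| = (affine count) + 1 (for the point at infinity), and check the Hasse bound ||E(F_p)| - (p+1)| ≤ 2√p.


Affine points = {(0, 4), (0, 13), (1, 1), (1, 16), (2, 3), (2, 14), (4, 4), (4, 13), (6, 0), (7, 3), (7, 14), (8, 3), (8, 14), (11, 7), (11, 10), (13, 4), (13, 13)}; affine count = 17; |E(F_17)| = 18.

Discriminant check: Δ ∝ 4a³ + 27b² = 4·1³ + 27·16² = 4·1 + 27·256 ≡ 14 (mod 17). Nonzero ⇒ E is nonsingular.
For each x ∈ F_17, compute rhs = x³ + 1·x + 16 mod 17, then count y ∈ F_17 with y² ≡ rhs.
  x = 0: rhs = 16, matching y values: 4, 13 (2 points).
  x = 1: rhs = 1, matching y values: 1, 16 (2 points).
  x = 2: rhs = 9, matching y values: 3, 14 (2 points).
  x = 3: rhs = 12, matching y values: none (0 points).
  x = 4: rhs = 16, matching y values: 4, 13 (2 points).
  x = 5: rhs = 10, matching y values: none (0 points).
  x = 6: rhs = 0, matching y values: 0 (1 points).
  x = 7: rhs = 9, matching y values: 3, 14 (2 points).
  x = 8: rhs = 9, matching y values: 3, 14 (2 points).
  x = 9: rhs = 6, matching y values: none (0 points).
  x = 10: rhs = 6, matching y values: none (0 points).
  x = 11: rhs = 15, matching y values: 7, 10 (2 points).
  x = 12: rhs = 5, matching y values: none (0 points).
  x = 13: rhs = 16, matching y values: 4, 13 (2 points).
  x = 14: rhs = 3, matching y values: none (0 points).
  x = 15: rhs = 6, matching y values: none (0 points).
  x = 16: rhs = 14, matching y values: none (0 points).
Total affine count: 17.
Full point count |E(F_17)| = 17 + 1 = 18.
Hasse bound: |18 − (17+1)| = |0| = 0 ≤ 2√17 ≈ 8.2462 ✓.


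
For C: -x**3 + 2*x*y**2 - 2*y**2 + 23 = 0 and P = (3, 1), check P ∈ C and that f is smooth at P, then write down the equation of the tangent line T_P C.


Tangent line at P: -25*x + 8*y + 67 = 0.

Step 1: f(3, 1) = 0, so P lies on C.
Step 2: partial derivatives
  f_x(x, y) = -3*x**2 + 2*y**2, f_y(x, y) = 4*x*y - 4*y.
  f_x(P) = -25, f_y(P) = 8 (gradient nonzero, so P is smooth).
Step 3: tangent line at P: -25·(x − 3) + 8·(y − 1) = 0.
Expanding: -25*x + 8*y + 67 = 0.


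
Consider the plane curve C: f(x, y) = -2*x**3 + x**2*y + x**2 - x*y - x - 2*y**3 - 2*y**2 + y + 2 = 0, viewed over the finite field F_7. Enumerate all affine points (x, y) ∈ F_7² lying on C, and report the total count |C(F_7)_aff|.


Affine F_7-points: {(0, 4), (1, 0), (3, 2), (4, 1), (4, 2), (4, 3), (5, 2)}; count = 7.

For each of the 49 pairs (x, y) ∈ F_7², evaluate f(x, y) mod 7. Record the zeros.
  x = 0: [0↦2, 1↦6, 2↦1, 3↦3, 4↦0, 5↦1, 6↦1]  zeros at y ∈ {4}
  x = 1: [0↦0, 1↦4, 2↦6, 3↦1, 4↦5, 5↦6, 6↦6]  zeros at y ∈ {0}
  x = 2: [0↦2, 1↦1, 2↦5, 3↦2, 4↦1, 5↦4, 6↦6]  zeros at y ∈ ∅
  x = 3: [0↦3, 1↦6, 2↦0, 3↦1, 4↦4, 5↦4, 6↦3]  zeros at y ∈ {2}
  x = 4: [0↦5, 1↦0, 2↦0, 3↦0, 4↦2, 5↦1, 6↦6]  zeros at y ∈ {1, 2, 3}
  x = 5: [0↦3, 1↦6, 2↦0, 3↦1, 4↦4, 5↦4, 6↦3]  zeros at y ∈ {2}
  x = 6: [0↦6, 1↦5, 2↦2, 3↦6, 4↦5, 5↦1, 6↦3]  zeros at y ∈ ∅
Collecting zeros: affine points = {(0, 4), (1, 0), (3, 2), (4, 1), (4, 2), (4, 3), (5, 2)}.
Total count |C(F_7)_aff| = 7.


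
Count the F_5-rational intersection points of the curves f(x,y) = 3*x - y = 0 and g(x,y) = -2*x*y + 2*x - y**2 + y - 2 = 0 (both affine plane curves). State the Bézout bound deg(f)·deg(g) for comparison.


Common zeros: ∅; count = 0; Bézout bound = 2.

deg(f) = 1, deg(g) = 2, so Bézout bound = 2.
Scan x ∈ F_5. For each x, list the y ∈ F_5 with f(x, y) ≡ 0 and those with g(x, y) ≡ 0 (mod 5); the common zeros in that column are the intersection.
  x = 0: f ≡ 0 at y ∈ {0}; g ≡ 0 at y ∈ ∅; common: ∅.
  x = 1: f ≡ 0 at y ∈ {3}; g ≡ 0 at y ∈ {0, 4}; common: ∅.
  x = 2: f ≡ 0 at y ∈ {1}; g ≡ 0 at y ∈ ∅; common: ∅.
  x = 3: f ≡ 0 at y ∈ {4}; g ≡ 0 at y ∈ {2, 3}; common: ∅.
  x = 4: f ≡ 0 at y ∈ {2}; g ≡ 0 at y ∈ ∅; common: ∅.
Collecting: common zeros = ∅, so the count is 0.
Comparison with the Bézout bound: 0 ≤ 2 = deg(f)·deg(g), as expected for curves with no common component (the affine F_5-count falls short of the bound because intersections may lie at infinity, over extension fields, or carry multiplicity).
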